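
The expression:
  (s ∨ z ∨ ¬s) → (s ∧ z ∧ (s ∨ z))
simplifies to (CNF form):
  s ∧ z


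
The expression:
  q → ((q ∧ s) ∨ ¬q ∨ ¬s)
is always true.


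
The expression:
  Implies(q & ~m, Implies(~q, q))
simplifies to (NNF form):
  True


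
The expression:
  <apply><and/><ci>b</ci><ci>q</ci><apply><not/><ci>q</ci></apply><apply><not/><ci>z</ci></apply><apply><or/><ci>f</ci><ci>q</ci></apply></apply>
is never true.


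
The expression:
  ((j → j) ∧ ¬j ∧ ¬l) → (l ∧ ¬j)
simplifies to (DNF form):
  j ∨ l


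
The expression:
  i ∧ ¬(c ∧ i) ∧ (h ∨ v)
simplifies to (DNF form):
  (h ∧ i ∧ ¬c) ∨ (i ∧ v ∧ ¬c)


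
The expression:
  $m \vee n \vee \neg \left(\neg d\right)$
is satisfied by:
  {n: True, d: True, m: True}
  {n: True, d: True, m: False}
  {n: True, m: True, d: False}
  {n: True, m: False, d: False}
  {d: True, m: True, n: False}
  {d: True, m: False, n: False}
  {m: True, d: False, n: False}


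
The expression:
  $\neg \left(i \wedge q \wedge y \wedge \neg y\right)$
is always true.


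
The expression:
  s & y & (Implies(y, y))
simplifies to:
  s & y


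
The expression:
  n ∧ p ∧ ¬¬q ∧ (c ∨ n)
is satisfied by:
  {p: True, q: True, n: True}


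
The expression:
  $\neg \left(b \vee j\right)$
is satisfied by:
  {j: False, b: False}


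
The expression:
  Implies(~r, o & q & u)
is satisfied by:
  {r: True, q: True, u: True, o: True}
  {r: True, q: True, u: True, o: False}
  {r: True, q: True, o: True, u: False}
  {r: True, q: True, o: False, u: False}
  {r: True, u: True, o: True, q: False}
  {r: True, u: True, o: False, q: False}
  {r: True, u: False, o: True, q: False}
  {r: True, u: False, o: False, q: False}
  {q: True, u: True, o: True, r: False}


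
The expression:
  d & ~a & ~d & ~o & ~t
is never true.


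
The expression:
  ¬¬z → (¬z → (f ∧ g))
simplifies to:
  True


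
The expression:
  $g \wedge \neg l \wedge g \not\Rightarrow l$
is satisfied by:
  {g: True, l: False}


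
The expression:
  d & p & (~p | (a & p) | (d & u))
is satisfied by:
  {p: True, a: True, u: True, d: True}
  {p: True, a: True, d: True, u: False}
  {p: True, u: True, d: True, a: False}


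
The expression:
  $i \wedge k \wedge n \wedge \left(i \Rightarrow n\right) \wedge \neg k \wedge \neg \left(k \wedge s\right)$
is never true.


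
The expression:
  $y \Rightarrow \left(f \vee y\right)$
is always true.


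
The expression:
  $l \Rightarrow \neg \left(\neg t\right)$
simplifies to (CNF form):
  $t \vee \neg l$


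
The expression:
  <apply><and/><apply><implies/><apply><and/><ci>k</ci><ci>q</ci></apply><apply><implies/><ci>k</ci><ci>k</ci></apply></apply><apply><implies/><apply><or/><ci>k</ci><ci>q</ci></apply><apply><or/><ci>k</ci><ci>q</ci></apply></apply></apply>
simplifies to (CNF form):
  <true/>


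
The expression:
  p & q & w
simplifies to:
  p & q & w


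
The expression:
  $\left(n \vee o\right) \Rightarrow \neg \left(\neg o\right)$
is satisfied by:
  {o: True, n: False}
  {n: False, o: False}
  {n: True, o: True}


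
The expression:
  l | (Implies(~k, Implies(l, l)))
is always true.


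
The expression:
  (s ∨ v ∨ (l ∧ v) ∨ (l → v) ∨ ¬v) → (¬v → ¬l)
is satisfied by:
  {v: True, l: False}
  {l: False, v: False}
  {l: True, v: True}


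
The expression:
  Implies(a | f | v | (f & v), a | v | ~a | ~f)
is always true.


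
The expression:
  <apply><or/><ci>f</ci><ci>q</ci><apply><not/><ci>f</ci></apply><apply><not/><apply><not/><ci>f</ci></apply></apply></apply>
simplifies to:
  <true/>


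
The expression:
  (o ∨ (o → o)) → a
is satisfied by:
  {a: True}


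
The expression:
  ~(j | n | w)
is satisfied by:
  {n: False, w: False, j: False}


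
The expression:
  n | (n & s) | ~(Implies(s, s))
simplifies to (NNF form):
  n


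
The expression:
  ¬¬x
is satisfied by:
  {x: True}


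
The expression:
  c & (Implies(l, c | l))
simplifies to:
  c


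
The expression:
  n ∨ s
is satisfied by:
  {n: True, s: True}
  {n: True, s: False}
  {s: True, n: False}


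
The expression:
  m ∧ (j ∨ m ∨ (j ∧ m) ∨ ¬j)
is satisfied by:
  {m: True}


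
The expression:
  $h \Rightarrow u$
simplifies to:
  $u \vee \neg h$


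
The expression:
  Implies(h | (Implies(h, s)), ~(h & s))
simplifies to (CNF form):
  ~h | ~s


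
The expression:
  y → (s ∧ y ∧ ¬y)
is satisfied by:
  {y: False}


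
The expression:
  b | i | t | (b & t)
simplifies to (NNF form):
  b | i | t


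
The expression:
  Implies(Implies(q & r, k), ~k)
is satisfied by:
  {k: False}


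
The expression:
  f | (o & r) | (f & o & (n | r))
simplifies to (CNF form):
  (f | o) & (f | r)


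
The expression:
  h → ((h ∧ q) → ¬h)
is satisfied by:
  {h: False, q: False}
  {q: True, h: False}
  {h: True, q: False}


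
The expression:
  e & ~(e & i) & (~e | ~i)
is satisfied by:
  {e: True, i: False}


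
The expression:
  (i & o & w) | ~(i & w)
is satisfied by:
  {o: True, w: False, i: False}
  {w: False, i: False, o: False}
  {i: True, o: True, w: False}
  {i: True, w: False, o: False}
  {o: True, w: True, i: False}
  {w: True, o: False, i: False}
  {i: True, w: True, o: True}


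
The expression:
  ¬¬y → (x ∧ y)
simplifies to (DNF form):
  x ∨ ¬y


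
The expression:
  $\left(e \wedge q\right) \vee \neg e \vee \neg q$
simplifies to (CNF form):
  $\text{True}$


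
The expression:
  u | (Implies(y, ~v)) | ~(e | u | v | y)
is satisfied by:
  {u: True, v: False, y: False}
  {v: False, y: False, u: False}
  {y: True, u: True, v: False}
  {y: True, v: False, u: False}
  {u: True, v: True, y: False}
  {v: True, u: False, y: False}
  {y: True, v: True, u: True}


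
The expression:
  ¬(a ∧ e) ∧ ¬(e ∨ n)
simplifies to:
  ¬e ∧ ¬n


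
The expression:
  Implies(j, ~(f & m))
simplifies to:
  ~f | ~j | ~m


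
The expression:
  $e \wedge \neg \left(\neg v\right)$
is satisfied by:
  {e: True, v: True}


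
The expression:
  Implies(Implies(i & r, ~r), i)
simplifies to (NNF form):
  i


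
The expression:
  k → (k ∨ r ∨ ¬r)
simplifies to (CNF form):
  True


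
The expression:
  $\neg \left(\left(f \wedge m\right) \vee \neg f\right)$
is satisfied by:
  {f: True, m: False}


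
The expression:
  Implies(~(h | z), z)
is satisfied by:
  {z: True, h: True}
  {z: True, h: False}
  {h: True, z: False}


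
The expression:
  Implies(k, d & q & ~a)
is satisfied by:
  {d: True, q: True, a: False, k: False}
  {d: True, a: False, q: False, k: False}
  {q: True, d: False, a: False, k: False}
  {d: False, a: False, q: False, k: False}
  {d: True, q: True, a: True, k: False}
  {d: True, a: True, q: False, k: False}
  {q: True, a: True, d: False, k: False}
  {a: True, d: False, q: False, k: False}
  {k: True, d: True, q: True, a: False}


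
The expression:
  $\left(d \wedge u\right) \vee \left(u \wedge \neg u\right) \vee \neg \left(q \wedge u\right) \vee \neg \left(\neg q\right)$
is always true.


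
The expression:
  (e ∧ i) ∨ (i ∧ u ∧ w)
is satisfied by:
  {i: True, e: True, u: True, w: True}
  {i: True, e: True, u: True, w: False}
  {i: True, e: True, w: True, u: False}
  {i: True, e: True, w: False, u: False}
  {i: True, u: True, w: True, e: False}


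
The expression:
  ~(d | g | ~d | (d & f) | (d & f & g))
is never true.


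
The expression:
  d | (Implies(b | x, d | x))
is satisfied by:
  {x: True, d: True, b: False}
  {x: True, d: False, b: False}
  {d: True, x: False, b: False}
  {x: False, d: False, b: False}
  {b: True, x: True, d: True}
  {b: True, x: True, d: False}
  {b: True, d: True, x: False}


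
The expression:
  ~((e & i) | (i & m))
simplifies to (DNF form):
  ~i | (~e & ~m)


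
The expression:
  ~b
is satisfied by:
  {b: False}


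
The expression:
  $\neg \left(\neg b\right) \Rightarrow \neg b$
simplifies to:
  $\neg b$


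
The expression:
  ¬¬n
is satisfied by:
  {n: True}


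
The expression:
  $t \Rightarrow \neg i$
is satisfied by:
  {t: False, i: False}
  {i: True, t: False}
  {t: True, i: False}


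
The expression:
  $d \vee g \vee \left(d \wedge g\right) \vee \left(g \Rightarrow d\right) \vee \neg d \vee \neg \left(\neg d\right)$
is always true.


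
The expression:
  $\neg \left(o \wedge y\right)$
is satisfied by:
  {o: False, y: False}
  {y: True, o: False}
  {o: True, y: False}


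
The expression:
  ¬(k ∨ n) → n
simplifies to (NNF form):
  k ∨ n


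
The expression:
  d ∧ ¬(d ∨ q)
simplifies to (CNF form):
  False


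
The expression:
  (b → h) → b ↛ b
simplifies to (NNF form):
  b ∧ ¬h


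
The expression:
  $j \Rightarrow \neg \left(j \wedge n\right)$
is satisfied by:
  {n: False, j: False}
  {j: True, n: False}
  {n: True, j: False}


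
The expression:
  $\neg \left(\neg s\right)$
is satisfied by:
  {s: True}


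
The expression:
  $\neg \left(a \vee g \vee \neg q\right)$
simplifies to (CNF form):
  $q \wedge \neg a \wedge \neg g$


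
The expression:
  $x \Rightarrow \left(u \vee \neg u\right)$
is always true.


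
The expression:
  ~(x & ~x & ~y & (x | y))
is always true.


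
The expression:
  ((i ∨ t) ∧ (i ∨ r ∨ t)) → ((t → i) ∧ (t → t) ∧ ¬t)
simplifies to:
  ¬t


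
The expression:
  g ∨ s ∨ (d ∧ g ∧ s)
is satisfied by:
  {g: True, s: True}
  {g: True, s: False}
  {s: True, g: False}


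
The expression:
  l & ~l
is never true.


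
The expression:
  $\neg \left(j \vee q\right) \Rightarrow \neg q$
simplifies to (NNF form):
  $\text{True}$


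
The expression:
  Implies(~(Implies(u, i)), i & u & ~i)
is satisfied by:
  {i: True, u: False}
  {u: False, i: False}
  {u: True, i: True}


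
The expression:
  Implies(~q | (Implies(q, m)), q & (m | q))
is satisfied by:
  {q: True}


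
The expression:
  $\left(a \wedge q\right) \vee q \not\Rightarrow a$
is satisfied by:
  {q: True}


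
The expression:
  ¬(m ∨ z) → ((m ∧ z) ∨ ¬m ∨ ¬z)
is always true.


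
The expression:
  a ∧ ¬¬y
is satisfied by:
  {a: True, y: True}


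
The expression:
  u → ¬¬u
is always true.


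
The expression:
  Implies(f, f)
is always true.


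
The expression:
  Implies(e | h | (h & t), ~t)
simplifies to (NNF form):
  ~t | (~e & ~h)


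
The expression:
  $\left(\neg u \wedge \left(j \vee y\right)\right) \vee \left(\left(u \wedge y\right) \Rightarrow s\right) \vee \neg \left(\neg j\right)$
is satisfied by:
  {s: True, j: True, u: False, y: False}
  {s: True, j: False, u: False, y: False}
  {j: True, y: False, s: False, u: False}
  {y: False, j: False, s: False, u: False}
  {y: True, s: True, j: True, u: False}
  {y: True, s: True, j: False, u: False}
  {y: True, j: True, s: False, u: False}
  {y: True, j: False, s: False, u: False}
  {u: True, s: True, j: True, y: False}
  {u: True, s: True, j: False, y: False}
  {u: True, j: True, s: False, y: False}
  {u: True, j: False, s: False, y: False}
  {y: True, u: True, s: True, j: True}
  {y: True, u: True, s: True, j: False}
  {y: True, u: True, j: True, s: False}


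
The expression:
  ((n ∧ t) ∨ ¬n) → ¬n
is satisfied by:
  {t: False, n: False}
  {n: True, t: False}
  {t: True, n: False}


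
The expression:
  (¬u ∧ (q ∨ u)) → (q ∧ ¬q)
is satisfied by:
  {u: True, q: False}
  {q: False, u: False}
  {q: True, u: True}


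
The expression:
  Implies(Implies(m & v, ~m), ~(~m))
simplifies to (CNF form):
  m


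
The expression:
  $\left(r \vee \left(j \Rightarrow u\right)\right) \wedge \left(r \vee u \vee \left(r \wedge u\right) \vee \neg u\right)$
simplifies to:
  $r \vee u \vee \neg j$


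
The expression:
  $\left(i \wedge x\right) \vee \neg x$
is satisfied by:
  {i: True, x: False}
  {x: False, i: False}
  {x: True, i: True}


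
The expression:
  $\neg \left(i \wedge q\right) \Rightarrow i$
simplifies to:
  $i$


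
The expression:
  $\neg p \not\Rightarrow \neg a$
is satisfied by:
  {a: True, p: False}


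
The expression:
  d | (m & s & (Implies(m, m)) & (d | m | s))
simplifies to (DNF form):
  d | (m & s)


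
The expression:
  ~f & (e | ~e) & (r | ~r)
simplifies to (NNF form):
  ~f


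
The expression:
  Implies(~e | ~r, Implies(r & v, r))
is always true.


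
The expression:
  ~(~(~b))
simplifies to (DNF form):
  ~b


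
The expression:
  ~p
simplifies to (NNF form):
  ~p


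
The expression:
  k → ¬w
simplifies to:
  ¬k ∨ ¬w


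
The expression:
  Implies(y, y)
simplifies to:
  True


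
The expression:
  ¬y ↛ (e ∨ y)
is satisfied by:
  {e: False, y: False}


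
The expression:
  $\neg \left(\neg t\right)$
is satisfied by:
  {t: True}


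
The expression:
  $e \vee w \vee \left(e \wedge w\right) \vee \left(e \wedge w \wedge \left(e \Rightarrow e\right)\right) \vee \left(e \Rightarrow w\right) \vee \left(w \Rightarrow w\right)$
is always true.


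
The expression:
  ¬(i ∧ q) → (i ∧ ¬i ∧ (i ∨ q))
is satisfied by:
  {i: True, q: True}


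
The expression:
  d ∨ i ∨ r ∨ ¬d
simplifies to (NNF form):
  True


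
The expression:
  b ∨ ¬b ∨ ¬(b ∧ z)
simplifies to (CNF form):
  True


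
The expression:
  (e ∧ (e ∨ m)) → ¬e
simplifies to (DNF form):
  ¬e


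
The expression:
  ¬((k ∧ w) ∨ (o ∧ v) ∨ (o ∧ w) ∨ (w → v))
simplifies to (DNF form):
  w ∧ ¬k ∧ ¬o ∧ ¬v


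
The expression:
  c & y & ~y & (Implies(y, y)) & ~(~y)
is never true.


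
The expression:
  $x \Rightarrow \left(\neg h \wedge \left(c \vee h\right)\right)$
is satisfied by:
  {c: True, x: False, h: False}
  {c: False, x: False, h: False}
  {h: True, c: True, x: False}
  {h: True, c: False, x: False}
  {x: True, c: True, h: False}


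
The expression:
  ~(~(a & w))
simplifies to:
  a & w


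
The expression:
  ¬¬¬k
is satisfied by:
  {k: False}


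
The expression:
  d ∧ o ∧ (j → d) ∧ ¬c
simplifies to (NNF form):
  d ∧ o ∧ ¬c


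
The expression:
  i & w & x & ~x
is never true.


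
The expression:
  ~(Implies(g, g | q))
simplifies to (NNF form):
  False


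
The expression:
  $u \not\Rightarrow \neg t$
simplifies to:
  $t \wedge u$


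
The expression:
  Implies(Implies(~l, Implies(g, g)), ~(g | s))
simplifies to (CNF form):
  ~g & ~s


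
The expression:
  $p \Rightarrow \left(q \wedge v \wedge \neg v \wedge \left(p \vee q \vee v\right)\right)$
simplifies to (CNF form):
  $\neg p$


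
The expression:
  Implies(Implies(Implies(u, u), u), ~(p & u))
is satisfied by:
  {p: False, u: False}
  {u: True, p: False}
  {p: True, u: False}


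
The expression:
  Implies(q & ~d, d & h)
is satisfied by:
  {d: True, q: False}
  {q: False, d: False}
  {q: True, d: True}


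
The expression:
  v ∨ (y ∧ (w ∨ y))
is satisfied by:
  {y: True, v: True}
  {y: True, v: False}
  {v: True, y: False}


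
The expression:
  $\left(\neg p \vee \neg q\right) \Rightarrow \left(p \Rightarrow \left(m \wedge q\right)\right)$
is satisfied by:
  {q: True, p: False}
  {p: False, q: False}
  {p: True, q: True}


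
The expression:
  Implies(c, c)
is always true.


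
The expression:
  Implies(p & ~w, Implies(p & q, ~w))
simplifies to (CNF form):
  True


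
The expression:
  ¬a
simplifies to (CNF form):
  ¬a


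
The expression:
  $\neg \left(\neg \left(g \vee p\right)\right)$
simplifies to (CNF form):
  $g \vee p$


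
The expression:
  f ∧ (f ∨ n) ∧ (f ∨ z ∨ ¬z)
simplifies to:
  f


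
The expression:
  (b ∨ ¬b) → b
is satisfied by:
  {b: True}


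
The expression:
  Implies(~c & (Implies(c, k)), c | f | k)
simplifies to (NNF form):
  c | f | k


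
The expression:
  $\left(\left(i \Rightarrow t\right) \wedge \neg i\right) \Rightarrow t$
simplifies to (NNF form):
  $i \vee t$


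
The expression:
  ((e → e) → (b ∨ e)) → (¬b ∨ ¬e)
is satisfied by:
  {e: False, b: False}
  {b: True, e: False}
  {e: True, b: False}


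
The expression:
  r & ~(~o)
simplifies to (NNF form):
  o & r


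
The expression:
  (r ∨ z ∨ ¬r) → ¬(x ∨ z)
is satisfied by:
  {x: False, z: False}


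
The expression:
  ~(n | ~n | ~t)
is never true.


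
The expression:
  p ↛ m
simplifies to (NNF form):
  p ∧ ¬m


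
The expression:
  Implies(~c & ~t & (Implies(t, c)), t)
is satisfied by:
  {t: True, c: True}
  {t: True, c: False}
  {c: True, t: False}


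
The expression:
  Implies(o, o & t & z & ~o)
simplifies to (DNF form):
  ~o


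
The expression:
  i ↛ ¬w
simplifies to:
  i ∧ w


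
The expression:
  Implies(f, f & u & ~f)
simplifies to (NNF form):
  ~f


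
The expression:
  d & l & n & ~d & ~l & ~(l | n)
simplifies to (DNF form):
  False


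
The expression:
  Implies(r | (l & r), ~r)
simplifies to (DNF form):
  ~r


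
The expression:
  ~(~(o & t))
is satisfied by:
  {t: True, o: True}


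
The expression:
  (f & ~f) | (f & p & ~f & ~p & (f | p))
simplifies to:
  False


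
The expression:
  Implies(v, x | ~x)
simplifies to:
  True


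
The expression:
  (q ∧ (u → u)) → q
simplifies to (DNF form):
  True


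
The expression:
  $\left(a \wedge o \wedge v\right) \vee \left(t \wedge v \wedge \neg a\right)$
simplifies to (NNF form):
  $v \wedge \left(a \vee t\right) \wedge \left(o \vee \neg a\right)$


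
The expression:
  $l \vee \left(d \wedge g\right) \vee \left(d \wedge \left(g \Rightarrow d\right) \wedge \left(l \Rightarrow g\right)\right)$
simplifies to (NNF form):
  $d \vee l$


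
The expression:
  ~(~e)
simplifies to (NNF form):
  e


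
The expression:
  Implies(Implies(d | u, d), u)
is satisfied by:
  {u: True}


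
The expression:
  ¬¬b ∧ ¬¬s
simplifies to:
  b ∧ s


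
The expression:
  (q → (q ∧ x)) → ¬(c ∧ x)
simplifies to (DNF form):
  ¬c ∨ ¬x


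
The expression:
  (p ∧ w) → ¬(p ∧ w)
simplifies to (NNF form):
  ¬p ∨ ¬w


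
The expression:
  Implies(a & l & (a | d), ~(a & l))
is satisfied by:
  {l: False, a: False}
  {a: True, l: False}
  {l: True, a: False}


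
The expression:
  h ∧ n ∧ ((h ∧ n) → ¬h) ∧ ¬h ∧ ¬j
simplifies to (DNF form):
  False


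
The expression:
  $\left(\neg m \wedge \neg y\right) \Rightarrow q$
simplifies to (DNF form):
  $m \vee q \vee y$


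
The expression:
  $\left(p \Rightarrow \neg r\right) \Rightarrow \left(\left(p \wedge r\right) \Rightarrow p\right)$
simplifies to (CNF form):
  $\text{True}$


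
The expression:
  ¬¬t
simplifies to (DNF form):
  t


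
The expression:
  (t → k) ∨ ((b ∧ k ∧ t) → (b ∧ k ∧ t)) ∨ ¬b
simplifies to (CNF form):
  True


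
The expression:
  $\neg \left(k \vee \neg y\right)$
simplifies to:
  $y \wedge \neg k$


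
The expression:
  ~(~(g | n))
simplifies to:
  g | n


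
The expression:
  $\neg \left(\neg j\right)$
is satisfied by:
  {j: True}


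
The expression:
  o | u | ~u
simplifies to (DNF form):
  True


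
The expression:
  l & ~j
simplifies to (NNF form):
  l & ~j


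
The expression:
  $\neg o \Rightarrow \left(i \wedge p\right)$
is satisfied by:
  {o: True, p: True, i: True}
  {o: True, p: True, i: False}
  {o: True, i: True, p: False}
  {o: True, i: False, p: False}
  {p: True, i: True, o: False}


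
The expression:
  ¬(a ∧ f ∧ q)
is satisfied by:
  {q: False, a: False, f: False}
  {f: True, q: False, a: False}
  {a: True, q: False, f: False}
  {f: True, a: True, q: False}
  {q: True, f: False, a: False}
  {f: True, q: True, a: False}
  {a: True, q: True, f: False}


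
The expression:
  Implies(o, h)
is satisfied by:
  {h: True, o: False}
  {o: False, h: False}
  {o: True, h: True}


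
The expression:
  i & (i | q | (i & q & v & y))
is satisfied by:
  {i: True}


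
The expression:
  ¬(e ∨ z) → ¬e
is always true.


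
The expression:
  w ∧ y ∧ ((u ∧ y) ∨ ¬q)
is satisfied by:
  {u: True, w: True, y: True, q: False}
  {w: True, y: True, u: False, q: False}
  {q: True, u: True, w: True, y: True}


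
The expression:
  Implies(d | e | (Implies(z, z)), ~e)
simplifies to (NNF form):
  ~e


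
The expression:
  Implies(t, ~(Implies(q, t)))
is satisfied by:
  {t: False}


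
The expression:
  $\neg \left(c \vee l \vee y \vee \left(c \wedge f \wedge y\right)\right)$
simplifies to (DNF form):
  $\neg c \wedge \neg l \wedge \neg y$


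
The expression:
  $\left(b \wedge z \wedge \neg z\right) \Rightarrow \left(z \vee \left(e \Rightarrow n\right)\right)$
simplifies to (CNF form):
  $\text{True}$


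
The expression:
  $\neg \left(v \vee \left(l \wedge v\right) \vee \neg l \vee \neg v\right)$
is never true.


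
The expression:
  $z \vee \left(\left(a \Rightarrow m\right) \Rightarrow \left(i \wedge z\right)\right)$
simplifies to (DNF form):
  $z \vee \left(a \wedge \neg m\right)$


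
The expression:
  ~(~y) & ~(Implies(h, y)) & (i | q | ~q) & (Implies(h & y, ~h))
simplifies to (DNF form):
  False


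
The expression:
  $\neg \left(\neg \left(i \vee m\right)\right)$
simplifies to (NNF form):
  $i \vee m$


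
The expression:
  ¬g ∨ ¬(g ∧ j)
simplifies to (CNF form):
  ¬g ∨ ¬j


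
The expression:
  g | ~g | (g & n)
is always true.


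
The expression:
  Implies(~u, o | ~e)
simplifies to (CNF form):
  o | u | ~e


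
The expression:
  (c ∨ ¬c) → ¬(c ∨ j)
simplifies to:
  ¬c ∧ ¬j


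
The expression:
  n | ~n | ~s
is always true.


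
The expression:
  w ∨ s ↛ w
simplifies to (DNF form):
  s ∨ w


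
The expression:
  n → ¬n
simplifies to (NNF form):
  ¬n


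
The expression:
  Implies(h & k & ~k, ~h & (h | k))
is always true.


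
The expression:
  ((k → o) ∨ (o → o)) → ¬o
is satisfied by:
  {o: False}


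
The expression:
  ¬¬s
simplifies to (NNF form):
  s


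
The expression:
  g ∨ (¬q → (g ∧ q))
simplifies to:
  g ∨ q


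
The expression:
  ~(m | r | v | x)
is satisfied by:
  {x: False, v: False, r: False, m: False}


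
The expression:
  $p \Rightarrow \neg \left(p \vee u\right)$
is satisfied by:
  {p: False}


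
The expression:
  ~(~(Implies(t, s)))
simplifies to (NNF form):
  s | ~t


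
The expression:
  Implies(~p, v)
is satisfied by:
  {v: True, p: True}
  {v: True, p: False}
  {p: True, v: False}


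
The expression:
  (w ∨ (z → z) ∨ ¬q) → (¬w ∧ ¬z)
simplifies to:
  ¬w ∧ ¬z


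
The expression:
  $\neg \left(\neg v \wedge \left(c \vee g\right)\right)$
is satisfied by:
  {v: True, c: False, g: False}
  {v: True, g: True, c: False}
  {v: True, c: True, g: False}
  {v: True, g: True, c: True}
  {g: False, c: False, v: False}


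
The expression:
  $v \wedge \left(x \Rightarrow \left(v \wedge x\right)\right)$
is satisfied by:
  {v: True}


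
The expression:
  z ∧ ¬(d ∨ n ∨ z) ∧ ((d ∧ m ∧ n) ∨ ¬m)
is never true.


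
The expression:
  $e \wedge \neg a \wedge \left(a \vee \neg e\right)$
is never true.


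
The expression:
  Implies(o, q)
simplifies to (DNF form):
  q | ~o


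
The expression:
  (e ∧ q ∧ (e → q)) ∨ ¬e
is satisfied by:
  {q: True, e: False}
  {e: False, q: False}
  {e: True, q: True}


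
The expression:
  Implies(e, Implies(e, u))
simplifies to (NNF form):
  u | ~e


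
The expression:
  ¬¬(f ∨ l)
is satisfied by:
  {l: True, f: True}
  {l: True, f: False}
  {f: True, l: False}


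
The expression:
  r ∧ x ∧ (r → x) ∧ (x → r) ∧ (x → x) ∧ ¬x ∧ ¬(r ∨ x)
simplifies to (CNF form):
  False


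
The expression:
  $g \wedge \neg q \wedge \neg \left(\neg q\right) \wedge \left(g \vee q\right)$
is never true.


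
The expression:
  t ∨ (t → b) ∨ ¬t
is always true.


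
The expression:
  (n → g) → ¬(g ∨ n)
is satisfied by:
  {g: False}


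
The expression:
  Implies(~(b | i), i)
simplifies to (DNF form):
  b | i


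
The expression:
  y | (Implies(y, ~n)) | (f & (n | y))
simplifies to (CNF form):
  True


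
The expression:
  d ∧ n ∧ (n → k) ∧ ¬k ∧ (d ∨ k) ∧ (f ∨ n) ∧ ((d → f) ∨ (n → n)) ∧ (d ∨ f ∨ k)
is never true.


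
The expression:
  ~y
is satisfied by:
  {y: False}


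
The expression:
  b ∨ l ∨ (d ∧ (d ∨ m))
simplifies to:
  b ∨ d ∨ l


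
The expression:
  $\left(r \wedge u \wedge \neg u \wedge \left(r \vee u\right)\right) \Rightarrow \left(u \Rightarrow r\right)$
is always true.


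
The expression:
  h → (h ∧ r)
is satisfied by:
  {r: True, h: False}
  {h: False, r: False}
  {h: True, r: True}


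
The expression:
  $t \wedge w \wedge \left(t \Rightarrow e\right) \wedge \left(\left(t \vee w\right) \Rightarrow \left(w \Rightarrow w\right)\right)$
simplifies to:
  $e \wedge t \wedge w$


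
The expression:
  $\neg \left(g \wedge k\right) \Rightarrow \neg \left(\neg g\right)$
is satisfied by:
  {g: True}


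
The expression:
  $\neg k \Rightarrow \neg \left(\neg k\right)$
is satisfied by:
  {k: True}


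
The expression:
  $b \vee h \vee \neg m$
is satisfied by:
  {h: True, b: True, m: False}
  {h: True, m: False, b: False}
  {b: True, m: False, h: False}
  {b: False, m: False, h: False}
  {h: True, b: True, m: True}
  {h: True, m: True, b: False}
  {b: True, m: True, h: False}


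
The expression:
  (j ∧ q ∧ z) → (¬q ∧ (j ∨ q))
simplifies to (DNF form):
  ¬j ∨ ¬q ∨ ¬z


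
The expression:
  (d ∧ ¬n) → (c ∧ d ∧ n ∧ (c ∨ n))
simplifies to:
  n ∨ ¬d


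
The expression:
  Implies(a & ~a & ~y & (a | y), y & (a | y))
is always true.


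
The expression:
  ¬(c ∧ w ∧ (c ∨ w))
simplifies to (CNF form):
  ¬c ∨ ¬w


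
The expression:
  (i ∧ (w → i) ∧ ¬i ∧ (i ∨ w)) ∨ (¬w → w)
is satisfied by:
  {w: True}


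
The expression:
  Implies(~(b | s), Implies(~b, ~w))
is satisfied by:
  {b: True, s: True, w: False}
  {b: True, w: False, s: False}
  {s: True, w: False, b: False}
  {s: False, w: False, b: False}
  {b: True, s: True, w: True}
  {b: True, w: True, s: False}
  {s: True, w: True, b: False}


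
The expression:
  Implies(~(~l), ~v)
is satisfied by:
  {l: False, v: False}
  {v: True, l: False}
  {l: True, v: False}


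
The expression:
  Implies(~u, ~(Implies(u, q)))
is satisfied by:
  {u: True}


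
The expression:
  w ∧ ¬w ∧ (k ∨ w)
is never true.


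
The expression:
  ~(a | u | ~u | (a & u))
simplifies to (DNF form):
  False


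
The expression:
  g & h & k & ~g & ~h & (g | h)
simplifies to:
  False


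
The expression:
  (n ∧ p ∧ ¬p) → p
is always true.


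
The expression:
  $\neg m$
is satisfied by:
  {m: False}


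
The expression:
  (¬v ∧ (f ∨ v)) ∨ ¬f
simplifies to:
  ¬f ∨ ¬v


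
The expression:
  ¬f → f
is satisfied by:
  {f: True}


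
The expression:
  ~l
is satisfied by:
  {l: False}


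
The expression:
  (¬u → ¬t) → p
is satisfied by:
  {t: True, p: True, u: False}
  {p: True, u: False, t: False}
  {t: True, p: True, u: True}
  {p: True, u: True, t: False}
  {t: True, u: False, p: False}


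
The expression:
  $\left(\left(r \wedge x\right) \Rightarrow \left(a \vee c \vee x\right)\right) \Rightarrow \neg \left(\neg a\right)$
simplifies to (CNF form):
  $a$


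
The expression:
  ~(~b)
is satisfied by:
  {b: True}


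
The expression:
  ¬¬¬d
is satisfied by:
  {d: False}


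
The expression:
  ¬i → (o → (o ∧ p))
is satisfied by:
  {i: True, p: True, o: False}
  {i: True, p: False, o: False}
  {p: True, i: False, o: False}
  {i: False, p: False, o: False}
  {i: True, o: True, p: True}
  {i: True, o: True, p: False}
  {o: True, p: True, i: False}


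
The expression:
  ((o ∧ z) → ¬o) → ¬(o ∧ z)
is always true.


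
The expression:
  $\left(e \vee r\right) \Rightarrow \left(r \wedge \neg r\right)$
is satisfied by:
  {e: False, r: False}


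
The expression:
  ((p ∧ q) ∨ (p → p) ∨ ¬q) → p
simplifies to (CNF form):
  p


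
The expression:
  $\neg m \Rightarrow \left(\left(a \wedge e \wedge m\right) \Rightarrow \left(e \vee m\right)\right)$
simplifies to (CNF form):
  $\text{True}$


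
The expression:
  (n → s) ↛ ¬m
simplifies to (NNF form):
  m ∧ (s ∨ ¬n)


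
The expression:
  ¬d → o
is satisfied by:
  {d: True, o: True}
  {d: True, o: False}
  {o: True, d: False}


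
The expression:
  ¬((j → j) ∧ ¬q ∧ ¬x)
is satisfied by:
  {x: True, q: True}
  {x: True, q: False}
  {q: True, x: False}


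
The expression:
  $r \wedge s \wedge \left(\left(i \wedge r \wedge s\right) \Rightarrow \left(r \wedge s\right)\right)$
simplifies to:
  $r \wedge s$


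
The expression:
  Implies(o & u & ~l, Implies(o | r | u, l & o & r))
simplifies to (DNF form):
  l | ~o | ~u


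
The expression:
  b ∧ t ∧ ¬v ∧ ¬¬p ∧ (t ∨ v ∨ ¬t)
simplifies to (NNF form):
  b ∧ p ∧ t ∧ ¬v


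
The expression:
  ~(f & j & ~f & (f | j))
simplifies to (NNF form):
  True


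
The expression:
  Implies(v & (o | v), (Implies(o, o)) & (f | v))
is always true.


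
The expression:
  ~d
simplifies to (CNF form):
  ~d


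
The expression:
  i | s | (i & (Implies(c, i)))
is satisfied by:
  {i: True, s: True}
  {i: True, s: False}
  {s: True, i: False}


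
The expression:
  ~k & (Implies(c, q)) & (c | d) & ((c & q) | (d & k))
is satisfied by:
  {c: True, q: True, k: False}


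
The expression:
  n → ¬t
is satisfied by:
  {t: False, n: False}
  {n: True, t: False}
  {t: True, n: False}


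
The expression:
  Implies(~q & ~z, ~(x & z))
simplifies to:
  True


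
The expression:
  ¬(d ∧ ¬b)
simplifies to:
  b ∨ ¬d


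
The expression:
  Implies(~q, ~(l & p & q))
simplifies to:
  True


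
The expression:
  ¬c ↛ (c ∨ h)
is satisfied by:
  {h: False, c: False}


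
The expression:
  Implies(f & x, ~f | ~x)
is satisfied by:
  {x: False, f: False}
  {f: True, x: False}
  {x: True, f: False}


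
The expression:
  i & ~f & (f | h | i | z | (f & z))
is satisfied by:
  {i: True, f: False}


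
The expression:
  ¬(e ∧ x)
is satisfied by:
  {e: False, x: False}
  {x: True, e: False}
  {e: True, x: False}


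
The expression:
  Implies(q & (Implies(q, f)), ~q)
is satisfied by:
  {q: False, f: False}
  {f: True, q: False}
  {q: True, f: False}


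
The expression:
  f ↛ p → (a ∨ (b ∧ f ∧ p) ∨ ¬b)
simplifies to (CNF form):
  a ∨ p ∨ ¬b ∨ ¬f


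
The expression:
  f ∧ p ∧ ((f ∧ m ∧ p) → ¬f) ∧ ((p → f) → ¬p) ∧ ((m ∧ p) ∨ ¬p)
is never true.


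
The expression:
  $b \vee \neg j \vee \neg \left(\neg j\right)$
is always true.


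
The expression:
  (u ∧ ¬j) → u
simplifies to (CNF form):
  True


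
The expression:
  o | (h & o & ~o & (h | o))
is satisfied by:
  {o: True}


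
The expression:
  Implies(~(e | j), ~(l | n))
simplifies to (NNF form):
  e | j | (~l & ~n)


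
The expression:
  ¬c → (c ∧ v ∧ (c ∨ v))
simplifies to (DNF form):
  c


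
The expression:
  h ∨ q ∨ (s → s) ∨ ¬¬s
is always true.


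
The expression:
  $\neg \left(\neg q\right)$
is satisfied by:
  {q: True}


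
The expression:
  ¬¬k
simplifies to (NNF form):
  k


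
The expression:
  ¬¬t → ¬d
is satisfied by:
  {t: False, d: False}
  {d: True, t: False}
  {t: True, d: False}


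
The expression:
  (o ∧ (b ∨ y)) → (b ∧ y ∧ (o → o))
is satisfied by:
  {o: False, b: False, y: False}
  {y: True, o: False, b: False}
  {b: True, o: False, y: False}
  {y: True, b: True, o: False}
  {o: True, y: False, b: False}
  {y: True, b: True, o: True}


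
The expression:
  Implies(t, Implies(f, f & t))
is always true.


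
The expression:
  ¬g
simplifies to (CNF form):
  ¬g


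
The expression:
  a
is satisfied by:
  {a: True}


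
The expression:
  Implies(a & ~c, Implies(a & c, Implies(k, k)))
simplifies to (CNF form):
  True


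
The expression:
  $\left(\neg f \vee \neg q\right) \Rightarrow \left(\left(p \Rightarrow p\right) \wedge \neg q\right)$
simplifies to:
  $f \vee \neg q$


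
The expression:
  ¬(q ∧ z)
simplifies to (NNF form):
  ¬q ∨ ¬z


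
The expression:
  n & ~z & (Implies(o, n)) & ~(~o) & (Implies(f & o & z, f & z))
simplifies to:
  n & o & ~z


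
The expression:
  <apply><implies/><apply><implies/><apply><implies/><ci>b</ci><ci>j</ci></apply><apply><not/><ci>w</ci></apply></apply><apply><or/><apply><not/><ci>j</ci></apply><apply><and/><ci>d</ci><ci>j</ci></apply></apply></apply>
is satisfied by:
  {d: True, w: True, j: False}
  {d: True, w: False, j: False}
  {w: True, d: False, j: False}
  {d: False, w: False, j: False}
  {j: True, d: True, w: True}
  {j: True, d: True, w: False}
  {j: True, w: True, d: False}


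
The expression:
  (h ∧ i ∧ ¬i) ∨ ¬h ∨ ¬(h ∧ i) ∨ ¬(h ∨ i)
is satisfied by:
  {h: False, i: False}
  {i: True, h: False}
  {h: True, i: False}


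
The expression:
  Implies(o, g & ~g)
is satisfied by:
  {o: False}


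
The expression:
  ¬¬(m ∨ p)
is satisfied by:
  {m: True, p: True}
  {m: True, p: False}
  {p: True, m: False}


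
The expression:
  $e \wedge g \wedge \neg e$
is never true.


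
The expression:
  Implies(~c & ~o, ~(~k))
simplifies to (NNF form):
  c | k | o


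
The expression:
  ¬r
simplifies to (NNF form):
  ¬r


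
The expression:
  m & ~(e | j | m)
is never true.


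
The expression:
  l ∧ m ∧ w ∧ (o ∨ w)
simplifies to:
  l ∧ m ∧ w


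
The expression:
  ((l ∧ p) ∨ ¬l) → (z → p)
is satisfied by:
  {l: True, p: True, z: False}
  {l: True, p: False, z: False}
  {p: True, l: False, z: False}
  {l: False, p: False, z: False}
  {z: True, l: True, p: True}
  {z: True, l: True, p: False}
  {z: True, p: True, l: False}


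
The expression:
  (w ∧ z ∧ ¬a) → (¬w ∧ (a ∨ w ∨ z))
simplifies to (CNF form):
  a ∨ ¬w ∨ ¬z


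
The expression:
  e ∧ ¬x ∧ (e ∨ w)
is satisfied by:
  {e: True, x: False}


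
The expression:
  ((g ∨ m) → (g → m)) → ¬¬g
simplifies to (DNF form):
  g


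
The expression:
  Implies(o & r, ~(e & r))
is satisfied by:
  {e: False, o: False, r: False}
  {r: True, e: False, o: False}
  {o: True, e: False, r: False}
  {r: True, o: True, e: False}
  {e: True, r: False, o: False}
  {r: True, e: True, o: False}
  {o: True, e: True, r: False}


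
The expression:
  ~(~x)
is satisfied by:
  {x: True}


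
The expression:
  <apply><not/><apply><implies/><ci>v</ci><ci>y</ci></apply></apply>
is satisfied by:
  {v: True, y: False}


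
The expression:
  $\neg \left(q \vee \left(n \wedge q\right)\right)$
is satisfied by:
  {q: False}


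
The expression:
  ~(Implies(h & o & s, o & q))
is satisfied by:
  {h: True, s: True, o: True, q: False}


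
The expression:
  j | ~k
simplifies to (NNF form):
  j | ~k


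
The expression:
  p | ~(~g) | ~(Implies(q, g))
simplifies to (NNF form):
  g | p | q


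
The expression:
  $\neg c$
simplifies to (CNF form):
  $\neg c$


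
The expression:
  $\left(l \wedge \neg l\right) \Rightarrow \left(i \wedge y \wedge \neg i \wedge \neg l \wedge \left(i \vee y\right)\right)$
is always true.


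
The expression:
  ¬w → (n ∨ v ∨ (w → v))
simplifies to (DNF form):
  True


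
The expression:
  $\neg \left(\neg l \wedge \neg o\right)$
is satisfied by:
  {o: True, l: True}
  {o: True, l: False}
  {l: True, o: False}


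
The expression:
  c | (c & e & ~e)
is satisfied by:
  {c: True}


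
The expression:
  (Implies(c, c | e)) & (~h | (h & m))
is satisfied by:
  {m: True, h: False}
  {h: False, m: False}
  {h: True, m: True}


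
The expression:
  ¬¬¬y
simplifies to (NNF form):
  ¬y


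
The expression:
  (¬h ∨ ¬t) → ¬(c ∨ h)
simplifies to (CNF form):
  (h ∨ ¬c) ∧ (h ∨ ¬h) ∧ (t ∨ ¬c) ∧ (t ∨ ¬h)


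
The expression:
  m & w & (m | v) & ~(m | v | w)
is never true.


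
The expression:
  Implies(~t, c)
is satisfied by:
  {t: True, c: True}
  {t: True, c: False}
  {c: True, t: False}


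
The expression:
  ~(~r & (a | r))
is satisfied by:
  {r: True, a: False}
  {a: False, r: False}
  {a: True, r: True}


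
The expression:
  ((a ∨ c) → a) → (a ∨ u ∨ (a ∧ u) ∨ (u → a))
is always true.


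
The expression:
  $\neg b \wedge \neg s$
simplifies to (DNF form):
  $\neg b \wedge \neg s$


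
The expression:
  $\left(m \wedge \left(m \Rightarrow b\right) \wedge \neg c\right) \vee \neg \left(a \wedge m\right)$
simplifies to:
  $\left(b \wedge \neg c\right) \vee \neg a \vee \neg m$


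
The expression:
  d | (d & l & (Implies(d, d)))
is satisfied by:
  {d: True}


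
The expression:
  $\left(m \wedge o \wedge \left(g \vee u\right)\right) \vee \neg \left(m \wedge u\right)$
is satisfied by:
  {o: True, u: False, m: False}
  {u: False, m: False, o: False}
  {o: True, m: True, u: False}
  {m: True, u: False, o: False}
  {o: True, u: True, m: False}
  {u: True, o: False, m: False}
  {o: True, m: True, u: True}


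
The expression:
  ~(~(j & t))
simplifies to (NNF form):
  j & t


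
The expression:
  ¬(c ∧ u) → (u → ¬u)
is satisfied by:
  {c: True, u: False}
  {u: False, c: False}
  {u: True, c: True}


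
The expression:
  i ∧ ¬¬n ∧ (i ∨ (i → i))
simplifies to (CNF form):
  i ∧ n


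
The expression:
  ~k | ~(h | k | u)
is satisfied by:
  {k: False}


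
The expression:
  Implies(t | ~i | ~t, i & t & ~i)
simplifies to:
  False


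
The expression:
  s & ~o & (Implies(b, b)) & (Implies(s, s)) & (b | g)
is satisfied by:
  {b: True, g: True, s: True, o: False}
  {b: True, s: True, o: False, g: False}
  {g: True, s: True, o: False, b: False}


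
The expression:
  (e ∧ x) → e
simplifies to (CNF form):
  True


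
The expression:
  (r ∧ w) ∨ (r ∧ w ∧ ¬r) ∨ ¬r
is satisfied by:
  {w: True, r: False}
  {r: False, w: False}
  {r: True, w: True}
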